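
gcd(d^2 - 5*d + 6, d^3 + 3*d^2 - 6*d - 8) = d - 2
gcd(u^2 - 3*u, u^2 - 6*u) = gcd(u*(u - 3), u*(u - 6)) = u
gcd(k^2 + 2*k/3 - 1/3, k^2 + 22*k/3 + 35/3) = 1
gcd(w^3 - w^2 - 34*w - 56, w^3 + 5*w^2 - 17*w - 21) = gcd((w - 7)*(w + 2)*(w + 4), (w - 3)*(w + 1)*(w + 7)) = 1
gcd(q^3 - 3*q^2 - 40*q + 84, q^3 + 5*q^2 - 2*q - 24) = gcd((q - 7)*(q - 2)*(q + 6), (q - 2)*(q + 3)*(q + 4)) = q - 2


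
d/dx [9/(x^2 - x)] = 9*(1 - 2*x)/(x^2*(x - 1)^2)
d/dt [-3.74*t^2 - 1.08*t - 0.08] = -7.48*t - 1.08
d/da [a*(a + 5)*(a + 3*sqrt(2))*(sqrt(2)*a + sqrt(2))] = 4*sqrt(2)*a^3 + 18*a^2 + 18*sqrt(2)*a^2 + 10*sqrt(2)*a + 72*a + 30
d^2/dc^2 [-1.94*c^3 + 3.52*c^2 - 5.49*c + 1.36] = 7.04 - 11.64*c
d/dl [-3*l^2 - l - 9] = -6*l - 1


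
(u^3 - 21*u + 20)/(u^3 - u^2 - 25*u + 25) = (u - 4)/(u - 5)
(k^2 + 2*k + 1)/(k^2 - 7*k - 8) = (k + 1)/(k - 8)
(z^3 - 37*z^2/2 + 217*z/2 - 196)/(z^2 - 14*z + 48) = (2*z^2 - 21*z + 49)/(2*(z - 6))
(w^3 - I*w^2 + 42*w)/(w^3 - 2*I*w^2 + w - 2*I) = w*(w^2 - I*w + 42)/(w^3 - 2*I*w^2 + w - 2*I)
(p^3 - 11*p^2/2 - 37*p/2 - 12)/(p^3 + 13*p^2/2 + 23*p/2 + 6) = (p - 8)/(p + 4)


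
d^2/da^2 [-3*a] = 0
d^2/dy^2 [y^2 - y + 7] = 2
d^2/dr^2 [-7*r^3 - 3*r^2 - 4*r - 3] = -42*r - 6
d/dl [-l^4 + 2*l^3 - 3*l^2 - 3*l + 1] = -4*l^3 + 6*l^2 - 6*l - 3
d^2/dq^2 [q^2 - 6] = 2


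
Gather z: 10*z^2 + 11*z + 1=10*z^2 + 11*z + 1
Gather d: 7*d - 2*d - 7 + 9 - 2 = 5*d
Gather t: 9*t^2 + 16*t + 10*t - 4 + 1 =9*t^2 + 26*t - 3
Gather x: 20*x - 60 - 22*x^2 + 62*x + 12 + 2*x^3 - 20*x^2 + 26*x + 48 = 2*x^3 - 42*x^2 + 108*x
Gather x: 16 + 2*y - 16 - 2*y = 0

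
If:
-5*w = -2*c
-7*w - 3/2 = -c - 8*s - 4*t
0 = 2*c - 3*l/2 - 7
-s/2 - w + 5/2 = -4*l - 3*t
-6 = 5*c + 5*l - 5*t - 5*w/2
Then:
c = 13213/5642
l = -4356/2821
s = -709/14105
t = 21572/14105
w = 13213/14105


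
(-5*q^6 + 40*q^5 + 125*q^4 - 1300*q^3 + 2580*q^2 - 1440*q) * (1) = -5*q^6 + 40*q^5 + 125*q^4 - 1300*q^3 + 2580*q^2 - 1440*q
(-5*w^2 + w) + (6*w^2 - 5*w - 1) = w^2 - 4*w - 1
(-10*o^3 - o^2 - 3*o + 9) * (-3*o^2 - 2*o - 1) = 30*o^5 + 23*o^4 + 21*o^3 - 20*o^2 - 15*o - 9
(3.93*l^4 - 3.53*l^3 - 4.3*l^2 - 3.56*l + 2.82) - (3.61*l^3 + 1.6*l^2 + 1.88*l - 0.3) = 3.93*l^4 - 7.14*l^3 - 5.9*l^2 - 5.44*l + 3.12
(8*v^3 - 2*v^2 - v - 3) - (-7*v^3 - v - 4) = 15*v^3 - 2*v^2 + 1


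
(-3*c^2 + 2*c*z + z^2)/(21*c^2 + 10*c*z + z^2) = (-c + z)/(7*c + z)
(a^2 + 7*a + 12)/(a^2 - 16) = (a + 3)/(a - 4)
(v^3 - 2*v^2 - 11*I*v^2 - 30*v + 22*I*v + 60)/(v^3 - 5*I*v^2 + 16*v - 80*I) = (v^2 + v*(-2 - 6*I) + 12*I)/(v^2 + 16)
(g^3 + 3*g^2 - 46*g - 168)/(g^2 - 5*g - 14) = (g^2 + 10*g + 24)/(g + 2)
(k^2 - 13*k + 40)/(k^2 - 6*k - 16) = (k - 5)/(k + 2)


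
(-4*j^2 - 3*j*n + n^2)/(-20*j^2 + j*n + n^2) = (j + n)/(5*j + n)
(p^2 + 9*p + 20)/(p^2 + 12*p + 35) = (p + 4)/(p + 7)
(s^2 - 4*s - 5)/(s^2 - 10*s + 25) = (s + 1)/(s - 5)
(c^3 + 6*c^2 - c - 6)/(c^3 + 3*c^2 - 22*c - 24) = (c - 1)/(c - 4)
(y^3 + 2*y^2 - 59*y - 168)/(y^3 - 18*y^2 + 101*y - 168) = (y^2 + 10*y + 21)/(y^2 - 10*y + 21)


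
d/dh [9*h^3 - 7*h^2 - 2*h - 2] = 27*h^2 - 14*h - 2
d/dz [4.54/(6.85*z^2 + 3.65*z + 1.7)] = (-62.198*z - 16.571)/(6.85*z^2 + 3.65*z + 1.7)^2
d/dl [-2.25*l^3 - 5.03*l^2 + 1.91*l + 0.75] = -6.75*l^2 - 10.06*l + 1.91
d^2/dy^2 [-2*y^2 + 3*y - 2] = -4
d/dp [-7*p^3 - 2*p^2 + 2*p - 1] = -21*p^2 - 4*p + 2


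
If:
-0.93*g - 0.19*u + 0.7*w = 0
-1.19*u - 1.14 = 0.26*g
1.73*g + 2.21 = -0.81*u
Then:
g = -0.92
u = -0.76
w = -1.43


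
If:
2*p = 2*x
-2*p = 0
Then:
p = 0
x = 0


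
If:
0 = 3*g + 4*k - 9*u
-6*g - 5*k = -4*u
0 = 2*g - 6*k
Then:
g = 0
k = 0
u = 0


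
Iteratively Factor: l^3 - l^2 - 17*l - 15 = (l + 1)*(l^2 - 2*l - 15) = (l + 1)*(l + 3)*(l - 5)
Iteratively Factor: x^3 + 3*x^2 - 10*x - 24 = (x - 3)*(x^2 + 6*x + 8) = (x - 3)*(x + 4)*(x + 2)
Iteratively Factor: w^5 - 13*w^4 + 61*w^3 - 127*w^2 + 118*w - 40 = (w - 5)*(w^4 - 8*w^3 + 21*w^2 - 22*w + 8) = (w - 5)*(w - 2)*(w^3 - 6*w^2 + 9*w - 4) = (w - 5)*(w - 2)*(w - 1)*(w^2 - 5*w + 4) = (w - 5)*(w - 2)*(w - 1)^2*(w - 4)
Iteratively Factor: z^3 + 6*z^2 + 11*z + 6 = (z + 1)*(z^2 + 5*z + 6) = (z + 1)*(z + 2)*(z + 3)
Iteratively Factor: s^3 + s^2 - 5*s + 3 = (s - 1)*(s^2 + 2*s - 3) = (s - 1)^2*(s + 3)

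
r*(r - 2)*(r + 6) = r^3 + 4*r^2 - 12*r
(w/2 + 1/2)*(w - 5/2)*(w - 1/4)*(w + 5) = w^4/2 + 13*w^3/8 - 87*w^2/16 - 5*w + 25/16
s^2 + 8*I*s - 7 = (s + I)*(s + 7*I)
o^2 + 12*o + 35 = (o + 5)*(o + 7)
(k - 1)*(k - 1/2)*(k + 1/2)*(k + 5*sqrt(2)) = k^4 - k^3 + 5*sqrt(2)*k^3 - 5*sqrt(2)*k^2 - k^2/4 - 5*sqrt(2)*k/4 + k/4 + 5*sqrt(2)/4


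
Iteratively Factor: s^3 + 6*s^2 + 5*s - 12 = (s - 1)*(s^2 + 7*s + 12) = (s - 1)*(s + 4)*(s + 3)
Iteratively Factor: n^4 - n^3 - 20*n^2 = (n - 5)*(n^3 + 4*n^2) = n*(n - 5)*(n^2 + 4*n) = n^2*(n - 5)*(n + 4)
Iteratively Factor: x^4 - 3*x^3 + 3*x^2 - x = (x - 1)*(x^3 - 2*x^2 + x) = (x - 1)^2*(x^2 - x) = x*(x - 1)^2*(x - 1)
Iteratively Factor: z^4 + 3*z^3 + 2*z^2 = (z + 2)*(z^3 + z^2) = z*(z + 2)*(z^2 + z) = z*(z + 1)*(z + 2)*(z)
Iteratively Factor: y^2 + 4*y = (y)*(y + 4)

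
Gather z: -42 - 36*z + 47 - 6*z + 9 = 14 - 42*z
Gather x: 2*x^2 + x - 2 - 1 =2*x^2 + x - 3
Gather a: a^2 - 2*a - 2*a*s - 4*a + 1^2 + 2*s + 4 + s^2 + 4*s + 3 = a^2 + a*(-2*s - 6) + s^2 + 6*s + 8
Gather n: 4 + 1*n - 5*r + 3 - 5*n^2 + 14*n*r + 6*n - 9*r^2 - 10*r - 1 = -5*n^2 + n*(14*r + 7) - 9*r^2 - 15*r + 6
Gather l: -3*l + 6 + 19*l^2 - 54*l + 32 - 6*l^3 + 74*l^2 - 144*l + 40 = -6*l^3 + 93*l^2 - 201*l + 78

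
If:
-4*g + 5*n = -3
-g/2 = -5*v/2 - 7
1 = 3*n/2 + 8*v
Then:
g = 243/28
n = 222/35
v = -149/140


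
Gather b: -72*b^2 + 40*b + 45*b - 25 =-72*b^2 + 85*b - 25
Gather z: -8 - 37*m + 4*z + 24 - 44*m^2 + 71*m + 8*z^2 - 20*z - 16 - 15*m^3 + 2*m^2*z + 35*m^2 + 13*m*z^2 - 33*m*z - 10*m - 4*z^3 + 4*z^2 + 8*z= -15*m^3 - 9*m^2 + 24*m - 4*z^3 + z^2*(13*m + 12) + z*(2*m^2 - 33*m - 8)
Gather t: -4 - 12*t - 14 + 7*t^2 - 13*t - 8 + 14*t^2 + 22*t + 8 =21*t^2 - 3*t - 18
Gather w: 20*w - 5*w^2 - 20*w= -5*w^2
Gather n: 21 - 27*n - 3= 18 - 27*n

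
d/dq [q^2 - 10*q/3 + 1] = 2*q - 10/3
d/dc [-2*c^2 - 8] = -4*c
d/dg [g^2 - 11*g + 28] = 2*g - 11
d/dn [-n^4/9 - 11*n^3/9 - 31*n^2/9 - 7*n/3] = -4*n^3/9 - 11*n^2/3 - 62*n/9 - 7/3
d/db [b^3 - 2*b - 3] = 3*b^2 - 2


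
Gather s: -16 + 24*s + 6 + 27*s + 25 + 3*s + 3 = 54*s + 18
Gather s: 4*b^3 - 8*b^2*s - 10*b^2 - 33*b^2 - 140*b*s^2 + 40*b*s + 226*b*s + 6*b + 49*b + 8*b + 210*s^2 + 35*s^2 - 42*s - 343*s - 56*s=4*b^3 - 43*b^2 + 63*b + s^2*(245 - 140*b) + s*(-8*b^2 + 266*b - 441)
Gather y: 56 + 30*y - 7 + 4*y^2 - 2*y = 4*y^2 + 28*y + 49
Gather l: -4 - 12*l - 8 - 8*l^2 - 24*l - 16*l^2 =-24*l^2 - 36*l - 12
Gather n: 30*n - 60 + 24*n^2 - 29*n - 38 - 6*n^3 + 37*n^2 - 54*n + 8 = -6*n^3 + 61*n^2 - 53*n - 90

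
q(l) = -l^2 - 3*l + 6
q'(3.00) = -9.00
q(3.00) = -12.00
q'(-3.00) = 3.00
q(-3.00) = 6.00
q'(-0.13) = -2.74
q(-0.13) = 6.37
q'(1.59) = -6.18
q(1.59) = -1.30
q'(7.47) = -17.94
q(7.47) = -72.21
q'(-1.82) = 0.64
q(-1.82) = 8.15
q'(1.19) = -5.38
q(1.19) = 1.01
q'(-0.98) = -1.04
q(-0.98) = 7.98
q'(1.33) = -5.66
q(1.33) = 0.24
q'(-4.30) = 5.60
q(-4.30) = 0.41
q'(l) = -2*l - 3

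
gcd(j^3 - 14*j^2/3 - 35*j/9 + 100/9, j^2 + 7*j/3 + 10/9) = j + 5/3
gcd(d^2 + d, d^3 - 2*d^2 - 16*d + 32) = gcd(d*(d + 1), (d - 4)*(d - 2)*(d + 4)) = 1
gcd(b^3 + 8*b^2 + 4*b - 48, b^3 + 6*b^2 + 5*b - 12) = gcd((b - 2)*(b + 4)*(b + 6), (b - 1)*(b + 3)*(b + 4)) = b + 4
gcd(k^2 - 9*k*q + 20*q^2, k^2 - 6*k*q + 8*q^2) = -k + 4*q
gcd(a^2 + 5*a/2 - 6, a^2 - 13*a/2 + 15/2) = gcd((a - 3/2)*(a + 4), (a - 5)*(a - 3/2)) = a - 3/2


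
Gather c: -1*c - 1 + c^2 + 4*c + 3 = c^2 + 3*c + 2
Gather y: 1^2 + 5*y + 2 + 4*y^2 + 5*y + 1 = 4*y^2 + 10*y + 4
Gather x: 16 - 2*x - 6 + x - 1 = 9 - x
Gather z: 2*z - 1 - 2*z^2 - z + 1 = -2*z^2 + z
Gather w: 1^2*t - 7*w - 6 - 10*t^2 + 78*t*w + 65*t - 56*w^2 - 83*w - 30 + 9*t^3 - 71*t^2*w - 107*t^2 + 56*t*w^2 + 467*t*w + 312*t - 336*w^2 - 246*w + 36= 9*t^3 - 117*t^2 + 378*t + w^2*(56*t - 392) + w*(-71*t^2 + 545*t - 336)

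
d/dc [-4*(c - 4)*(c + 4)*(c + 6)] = -12*c^2 - 48*c + 64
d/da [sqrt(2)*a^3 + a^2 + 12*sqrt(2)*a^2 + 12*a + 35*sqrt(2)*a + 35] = 3*sqrt(2)*a^2 + 2*a + 24*sqrt(2)*a + 12 + 35*sqrt(2)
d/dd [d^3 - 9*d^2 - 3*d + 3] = 3*d^2 - 18*d - 3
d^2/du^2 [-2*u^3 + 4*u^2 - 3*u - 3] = 8 - 12*u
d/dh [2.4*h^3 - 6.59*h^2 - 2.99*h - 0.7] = 7.2*h^2 - 13.18*h - 2.99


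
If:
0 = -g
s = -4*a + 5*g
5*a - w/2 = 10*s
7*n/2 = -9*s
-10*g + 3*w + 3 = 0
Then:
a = -1/90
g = 0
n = -4/35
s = 2/45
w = -1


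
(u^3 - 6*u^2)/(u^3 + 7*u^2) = (u - 6)/(u + 7)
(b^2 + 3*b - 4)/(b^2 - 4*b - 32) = (b - 1)/(b - 8)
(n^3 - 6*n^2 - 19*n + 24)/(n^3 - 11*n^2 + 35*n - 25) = (n^2 - 5*n - 24)/(n^2 - 10*n + 25)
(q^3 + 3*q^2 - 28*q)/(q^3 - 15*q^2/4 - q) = 4*(q + 7)/(4*q + 1)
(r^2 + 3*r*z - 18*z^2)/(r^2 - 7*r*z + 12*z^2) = (-r - 6*z)/(-r + 4*z)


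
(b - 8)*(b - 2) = b^2 - 10*b + 16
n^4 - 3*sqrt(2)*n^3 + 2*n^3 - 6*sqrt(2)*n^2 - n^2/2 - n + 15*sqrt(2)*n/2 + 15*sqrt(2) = (n + 2)*(n - 5*sqrt(2)/2)*(n - 3*sqrt(2)/2)*(n + sqrt(2))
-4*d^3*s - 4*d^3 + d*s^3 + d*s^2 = (-2*d + s)*(2*d + s)*(d*s + d)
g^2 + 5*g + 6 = (g + 2)*(g + 3)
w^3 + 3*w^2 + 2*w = w*(w + 1)*(w + 2)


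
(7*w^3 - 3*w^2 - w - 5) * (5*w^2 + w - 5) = 35*w^5 - 8*w^4 - 43*w^3 - 11*w^2 + 25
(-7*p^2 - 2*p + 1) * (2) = -14*p^2 - 4*p + 2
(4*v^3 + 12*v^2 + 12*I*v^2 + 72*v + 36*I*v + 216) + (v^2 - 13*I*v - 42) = 4*v^3 + 13*v^2 + 12*I*v^2 + 72*v + 23*I*v + 174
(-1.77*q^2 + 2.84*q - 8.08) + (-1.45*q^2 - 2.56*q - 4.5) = -3.22*q^2 + 0.28*q - 12.58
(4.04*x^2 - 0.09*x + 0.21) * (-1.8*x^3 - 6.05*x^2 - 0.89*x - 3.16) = -7.272*x^5 - 24.28*x^4 - 3.4291*x^3 - 13.9568*x^2 + 0.0975*x - 0.6636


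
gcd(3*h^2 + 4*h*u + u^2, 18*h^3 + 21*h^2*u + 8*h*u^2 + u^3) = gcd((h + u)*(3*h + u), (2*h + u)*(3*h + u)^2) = 3*h + u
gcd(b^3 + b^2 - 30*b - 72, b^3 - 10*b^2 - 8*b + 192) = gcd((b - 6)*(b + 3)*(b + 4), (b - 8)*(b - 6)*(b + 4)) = b^2 - 2*b - 24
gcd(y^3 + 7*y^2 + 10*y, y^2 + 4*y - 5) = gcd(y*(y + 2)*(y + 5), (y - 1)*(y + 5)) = y + 5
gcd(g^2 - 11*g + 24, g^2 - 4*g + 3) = g - 3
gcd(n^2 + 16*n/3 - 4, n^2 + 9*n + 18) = n + 6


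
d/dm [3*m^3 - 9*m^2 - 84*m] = 9*m^2 - 18*m - 84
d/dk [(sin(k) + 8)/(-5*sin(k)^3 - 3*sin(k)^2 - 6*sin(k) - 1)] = (10*sin(k)^3 + 123*sin(k)^2 + 48*sin(k) + 47)*cos(k)/(5*sin(k)^3 + 3*sin(k)^2 + 6*sin(k) + 1)^2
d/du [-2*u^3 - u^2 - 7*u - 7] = -6*u^2 - 2*u - 7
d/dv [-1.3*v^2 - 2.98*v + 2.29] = -2.6*v - 2.98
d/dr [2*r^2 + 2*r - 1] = 4*r + 2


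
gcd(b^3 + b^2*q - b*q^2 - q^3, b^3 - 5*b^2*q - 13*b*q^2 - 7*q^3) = b^2 + 2*b*q + q^2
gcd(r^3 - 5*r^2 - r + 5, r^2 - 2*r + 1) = r - 1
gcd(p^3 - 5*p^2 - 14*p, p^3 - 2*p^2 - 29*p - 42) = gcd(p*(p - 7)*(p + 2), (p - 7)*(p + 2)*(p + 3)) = p^2 - 5*p - 14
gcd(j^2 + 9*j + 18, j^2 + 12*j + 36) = j + 6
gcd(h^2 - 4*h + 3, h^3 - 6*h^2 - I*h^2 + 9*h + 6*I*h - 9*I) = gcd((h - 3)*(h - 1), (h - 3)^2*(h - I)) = h - 3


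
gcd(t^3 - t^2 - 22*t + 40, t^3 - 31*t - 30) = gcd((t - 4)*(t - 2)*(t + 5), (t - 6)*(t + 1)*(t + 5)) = t + 5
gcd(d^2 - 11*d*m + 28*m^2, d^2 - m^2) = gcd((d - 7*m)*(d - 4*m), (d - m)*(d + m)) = 1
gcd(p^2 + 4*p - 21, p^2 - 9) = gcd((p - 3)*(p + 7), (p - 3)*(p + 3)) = p - 3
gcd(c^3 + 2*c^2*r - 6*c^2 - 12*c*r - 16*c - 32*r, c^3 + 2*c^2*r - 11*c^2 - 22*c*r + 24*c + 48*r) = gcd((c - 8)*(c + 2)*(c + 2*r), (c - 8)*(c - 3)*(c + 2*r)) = c^2 + 2*c*r - 8*c - 16*r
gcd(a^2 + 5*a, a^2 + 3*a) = a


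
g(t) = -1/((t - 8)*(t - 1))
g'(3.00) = -0.03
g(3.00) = 0.10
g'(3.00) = -0.03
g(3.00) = 0.10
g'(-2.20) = -0.01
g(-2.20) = -0.03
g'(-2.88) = -0.01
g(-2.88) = -0.02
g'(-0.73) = -0.05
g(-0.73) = -0.07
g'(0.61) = -0.94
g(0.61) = -0.35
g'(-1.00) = -0.03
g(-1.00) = -0.06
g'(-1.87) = -0.02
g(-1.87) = -0.04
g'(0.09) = -0.17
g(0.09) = -0.14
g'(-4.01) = -0.00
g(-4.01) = -0.02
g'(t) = 1/((t - 8)*(t - 1)^2) + 1/((t - 8)^2*(t - 1)) = (2*t - 9)/((t - 8)^2*(t - 1)^2)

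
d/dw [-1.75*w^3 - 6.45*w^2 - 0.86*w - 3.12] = -5.25*w^2 - 12.9*w - 0.86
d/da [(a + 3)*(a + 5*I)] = 2*a + 3 + 5*I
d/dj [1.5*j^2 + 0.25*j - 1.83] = 3.0*j + 0.25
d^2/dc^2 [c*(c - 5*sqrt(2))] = 2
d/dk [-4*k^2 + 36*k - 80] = 36 - 8*k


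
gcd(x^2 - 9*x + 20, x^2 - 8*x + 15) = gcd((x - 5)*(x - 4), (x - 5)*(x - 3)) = x - 5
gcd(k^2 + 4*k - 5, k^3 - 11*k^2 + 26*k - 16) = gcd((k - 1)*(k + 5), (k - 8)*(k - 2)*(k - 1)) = k - 1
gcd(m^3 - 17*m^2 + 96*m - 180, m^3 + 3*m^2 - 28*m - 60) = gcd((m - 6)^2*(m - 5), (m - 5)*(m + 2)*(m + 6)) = m - 5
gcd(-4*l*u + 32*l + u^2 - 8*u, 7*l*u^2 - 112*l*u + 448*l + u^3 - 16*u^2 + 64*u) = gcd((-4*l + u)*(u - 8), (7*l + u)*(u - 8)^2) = u - 8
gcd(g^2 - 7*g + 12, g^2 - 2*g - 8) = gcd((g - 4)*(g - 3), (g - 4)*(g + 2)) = g - 4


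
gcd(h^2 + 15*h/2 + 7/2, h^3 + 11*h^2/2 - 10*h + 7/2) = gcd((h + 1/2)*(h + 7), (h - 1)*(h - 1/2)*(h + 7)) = h + 7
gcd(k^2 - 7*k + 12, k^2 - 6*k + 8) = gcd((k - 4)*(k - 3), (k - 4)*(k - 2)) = k - 4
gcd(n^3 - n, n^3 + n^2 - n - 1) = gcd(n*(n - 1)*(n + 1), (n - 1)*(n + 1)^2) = n^2 - 1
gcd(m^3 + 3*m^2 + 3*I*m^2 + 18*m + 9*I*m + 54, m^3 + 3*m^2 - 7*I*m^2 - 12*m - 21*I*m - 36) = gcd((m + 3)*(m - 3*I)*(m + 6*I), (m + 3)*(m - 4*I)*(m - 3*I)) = m^2 + m*(3 - 3*I) - 9*I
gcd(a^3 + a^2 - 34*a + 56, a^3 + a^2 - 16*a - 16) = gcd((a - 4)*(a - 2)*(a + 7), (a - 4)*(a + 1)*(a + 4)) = a - 4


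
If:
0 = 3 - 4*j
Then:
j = 3/4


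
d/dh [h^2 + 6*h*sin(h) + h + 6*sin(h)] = 6*h*cos(h) + 2*h + 6*sqrt(2)*sin(h + pi/4) + 1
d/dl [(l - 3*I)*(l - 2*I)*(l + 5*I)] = 3*l^2 + 19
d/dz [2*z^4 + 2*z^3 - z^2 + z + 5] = 8*z^3 + 6*z^2 - 2*z + 1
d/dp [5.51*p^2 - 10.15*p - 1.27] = 11.02*p - 10.15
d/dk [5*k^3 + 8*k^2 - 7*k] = 15*k^2 + 16*k - 7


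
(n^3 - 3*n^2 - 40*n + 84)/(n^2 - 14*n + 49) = (n^2 + 4*n - 12)/(n - 7)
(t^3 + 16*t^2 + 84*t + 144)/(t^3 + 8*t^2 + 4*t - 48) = (t + 6)/(t - 2)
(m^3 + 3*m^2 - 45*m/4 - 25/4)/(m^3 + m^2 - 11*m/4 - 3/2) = (2*m^2 + 5*m - 25)/(2*m^2 + m - 6)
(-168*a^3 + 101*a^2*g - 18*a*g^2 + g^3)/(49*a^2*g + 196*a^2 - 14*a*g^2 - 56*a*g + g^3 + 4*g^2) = (-24*a^2 + 11*a*g - g^2)/(7*a*g + 28*a - g^2 - 4*g)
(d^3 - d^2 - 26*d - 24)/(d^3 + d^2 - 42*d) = (d^2 + 5*d + 4)/(d*(d + 7))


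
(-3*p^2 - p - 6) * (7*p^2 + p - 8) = -21*p^4 - 10*p^3 - 19*p^2 + 2*p + 48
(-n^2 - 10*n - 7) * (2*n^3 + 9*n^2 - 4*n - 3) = -2*n^5 - 29*n^4 - 100*n^3 - 20*n^2 + 58*n + 21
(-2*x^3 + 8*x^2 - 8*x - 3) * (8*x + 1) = -16*x^4 + 62*x^3 - 56*x^2 - 32*x - 3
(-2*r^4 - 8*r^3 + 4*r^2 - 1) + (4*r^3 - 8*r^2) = -2*r^4 - 4*r^3 - 4*r^2 - 1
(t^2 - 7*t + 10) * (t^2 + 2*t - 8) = t^4 - 5*t^3 - 12*t^2 + 76*t - 80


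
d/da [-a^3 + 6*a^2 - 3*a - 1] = -3*a^2 + 12*a - 3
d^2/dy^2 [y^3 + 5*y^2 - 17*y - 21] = 6*y + 10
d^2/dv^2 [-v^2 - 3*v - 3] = -2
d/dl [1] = 0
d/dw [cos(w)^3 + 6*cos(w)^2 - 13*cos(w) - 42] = (-3*cos(w)^2 - 12*cos(w) + 13)*sin(w)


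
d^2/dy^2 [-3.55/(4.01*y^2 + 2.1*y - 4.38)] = (114.16871*y^2 + 59.7891*y - 3.55*(8.02*y + 2.1)*(16.04*y + 4.2) - 124.70298)/(4.01*y^2 + 2.1*y - 4.38)^3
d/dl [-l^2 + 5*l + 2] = 5 - 2*l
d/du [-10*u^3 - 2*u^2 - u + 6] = -30*u^2 - 4*u - 1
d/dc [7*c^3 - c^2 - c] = 21*c^2 - 2*c - 1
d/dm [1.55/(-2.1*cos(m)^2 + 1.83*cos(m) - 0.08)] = (2.8365 - 6.51*cos(m))*sin(m)/(2.1*cos(m)^2 - 1.83*cos(m) + 0.08)^2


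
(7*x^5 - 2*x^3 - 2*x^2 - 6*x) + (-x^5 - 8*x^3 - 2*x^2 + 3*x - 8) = 6*x^5 - 10*x^3 - 4*x^2 - 3*x - 8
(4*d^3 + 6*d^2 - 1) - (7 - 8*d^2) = 4*d^3 + 14*d^2 - 8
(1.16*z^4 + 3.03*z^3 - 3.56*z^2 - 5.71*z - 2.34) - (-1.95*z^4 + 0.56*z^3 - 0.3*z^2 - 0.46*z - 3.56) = 3.11*z^4 + 2.47*z^3 - 3.26*z^2 - 5.25*z + 1.22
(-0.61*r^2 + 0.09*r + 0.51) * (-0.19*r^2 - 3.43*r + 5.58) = 0.1159*r^4 + 2.0752*r^3 - 3.8094*r^2 - 1.2471*r + 2.8458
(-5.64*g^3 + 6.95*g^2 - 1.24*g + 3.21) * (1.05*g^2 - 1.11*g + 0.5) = -5.922*g^5 + 13.5579*g^4 - 11.8365*g^3 + 8.2219*g^2 - 4.1831*g + 1.605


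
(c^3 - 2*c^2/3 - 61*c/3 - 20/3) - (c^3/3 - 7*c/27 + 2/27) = 2*c^3/3 - 2*c^2/3 - 542*c/27 - 182/27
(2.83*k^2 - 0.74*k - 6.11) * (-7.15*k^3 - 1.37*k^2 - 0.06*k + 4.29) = -20.2345*k^5 + 1.4139*k^4 + 44.5305*k^3 + 20.5558*k^2 - 2.808*k - 26.2119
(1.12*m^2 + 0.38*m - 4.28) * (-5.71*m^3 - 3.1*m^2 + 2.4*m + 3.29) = -6.3952*m^5 - 5.6418*m^4 + 25.9488*m^3 + 17.8648*m^2 - 9.0218*m - 14.0812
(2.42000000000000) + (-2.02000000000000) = 0.400000000000000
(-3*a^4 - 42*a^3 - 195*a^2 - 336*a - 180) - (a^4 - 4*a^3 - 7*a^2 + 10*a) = -4*a^4 - 38*a^3 - 188*a^2 - 346*a - 180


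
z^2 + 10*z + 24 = (z + 4)*(z + 6)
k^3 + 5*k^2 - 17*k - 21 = (k - 3)*(k + 1)*(k + 7)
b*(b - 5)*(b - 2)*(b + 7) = b^4 - 39*b^2 + 70*b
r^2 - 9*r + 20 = (r - 5)*(r - 4)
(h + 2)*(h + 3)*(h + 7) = h^3 + 12*h^2 + 41*h + 42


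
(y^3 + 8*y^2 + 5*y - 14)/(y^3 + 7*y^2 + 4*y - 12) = (y + 7)/(y + 6)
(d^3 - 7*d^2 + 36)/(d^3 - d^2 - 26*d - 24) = (d^2 - d - 6)/(d^2 + 5*d + 4)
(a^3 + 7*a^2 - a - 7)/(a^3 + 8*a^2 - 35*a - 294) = (a^2 - 1)/(a^2 + a - 42)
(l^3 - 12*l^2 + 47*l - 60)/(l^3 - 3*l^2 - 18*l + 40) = (l^2 - 7*l + 12)/(l^2 + 2*l - 8)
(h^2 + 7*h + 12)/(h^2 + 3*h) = (h + 4)/h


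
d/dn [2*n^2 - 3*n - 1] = 4*n - 3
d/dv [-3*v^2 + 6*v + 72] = 6 - 6*v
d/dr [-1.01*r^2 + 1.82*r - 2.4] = 1.82 - 2.02*r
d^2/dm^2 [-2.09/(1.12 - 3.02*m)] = 38.123272/(3.02*m - 1.12)^3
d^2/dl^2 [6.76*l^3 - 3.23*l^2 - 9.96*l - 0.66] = 40.56*l - 6.46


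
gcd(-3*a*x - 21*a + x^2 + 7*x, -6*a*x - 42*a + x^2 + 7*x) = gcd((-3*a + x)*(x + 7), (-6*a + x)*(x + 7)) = x + 7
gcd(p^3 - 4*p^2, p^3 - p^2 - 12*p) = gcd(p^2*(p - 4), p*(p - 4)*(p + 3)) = p^2 - 4*p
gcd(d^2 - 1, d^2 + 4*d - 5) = d - 1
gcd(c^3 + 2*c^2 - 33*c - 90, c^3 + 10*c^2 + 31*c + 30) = c^2 + 8*c + 15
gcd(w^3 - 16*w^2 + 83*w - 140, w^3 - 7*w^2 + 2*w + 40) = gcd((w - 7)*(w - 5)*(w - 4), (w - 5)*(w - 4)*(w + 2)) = w^2 - 9*w + 20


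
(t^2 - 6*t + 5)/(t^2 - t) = (t - 5)/t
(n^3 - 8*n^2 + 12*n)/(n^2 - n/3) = 3*(n^2 - 8*n + 12)/(3*n - 1)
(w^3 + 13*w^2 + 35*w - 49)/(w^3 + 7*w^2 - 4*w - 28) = (w^2 + 6*w - 7)/(w^2 - 4)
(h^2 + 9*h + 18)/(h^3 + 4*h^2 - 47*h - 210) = (h + 3)/(h^2 - 2*h - 35)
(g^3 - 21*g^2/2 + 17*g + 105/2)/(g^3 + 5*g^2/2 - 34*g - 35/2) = (2*g^2 - 11*g - 21)/(2*g^2 + 15*g + 7)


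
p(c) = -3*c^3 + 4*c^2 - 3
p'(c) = -9*c^2 + 8*c = c*(8 - 9*c)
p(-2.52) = 70.41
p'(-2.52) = -77.31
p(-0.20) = -2.82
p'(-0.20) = -1.96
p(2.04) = -11.82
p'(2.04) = -21.13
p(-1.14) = 6.64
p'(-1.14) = -20.82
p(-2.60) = 76.77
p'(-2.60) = -81.64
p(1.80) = -7.54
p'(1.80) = -14.76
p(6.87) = -786.94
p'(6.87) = -369.81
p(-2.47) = 66.61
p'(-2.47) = -74.67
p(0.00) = -3.00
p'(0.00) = 0.00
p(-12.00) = 5757.00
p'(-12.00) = -1392.00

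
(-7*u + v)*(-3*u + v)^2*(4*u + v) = -252*u^4 + 141*u^3*v - u^2*v^2 - 9*u*v^3 + v^4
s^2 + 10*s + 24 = (s + 4)*(s + 6)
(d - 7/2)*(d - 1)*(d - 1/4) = d^3 - 19*d^2/4 + 37*d/8 - 7/8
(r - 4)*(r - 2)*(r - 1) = r^3 - 7*r^2 + 14*r - 8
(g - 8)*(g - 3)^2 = g^3 - 14*g^2 + 57*g - 72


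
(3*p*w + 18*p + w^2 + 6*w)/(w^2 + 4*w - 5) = (3*p*w + 18*p + w^2 + 6*w)/(w^2 + 4*w - 5)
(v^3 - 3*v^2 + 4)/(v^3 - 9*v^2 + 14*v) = (v^2 - v - 2)/(v*(v - 7))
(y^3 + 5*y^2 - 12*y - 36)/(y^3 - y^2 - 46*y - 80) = (y^2 + 3*y - 18)/(y^2 - 3*y - 40)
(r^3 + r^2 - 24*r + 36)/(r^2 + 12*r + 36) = (r^2 - 5*r + 6)/(r + 6)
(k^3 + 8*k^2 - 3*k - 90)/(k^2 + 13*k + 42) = (k^2 + 2*k - 15)/(k + 7)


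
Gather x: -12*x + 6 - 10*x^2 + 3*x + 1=-10*x^2 - 9*x + 7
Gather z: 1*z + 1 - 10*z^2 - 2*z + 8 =-10*z^2 - z + 9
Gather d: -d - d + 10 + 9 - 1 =18 - 2*d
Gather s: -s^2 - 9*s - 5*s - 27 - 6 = -s^2 - 14*s - 33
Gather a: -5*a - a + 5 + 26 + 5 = 36 - 6*a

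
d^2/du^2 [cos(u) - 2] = -cos(u)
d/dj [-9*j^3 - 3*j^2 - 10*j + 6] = -27*j^2 - 6*j - 10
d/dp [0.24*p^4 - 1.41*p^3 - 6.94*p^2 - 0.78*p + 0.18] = 0.96*p^3 - 4.23*p^2 - 13.88*p - 0.78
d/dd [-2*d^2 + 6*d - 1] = 6 - 4*d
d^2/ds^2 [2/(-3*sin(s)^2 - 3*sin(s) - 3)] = 2*(4*sin(s)^3 + 3*sin(s)^2 - 9*sin(s) - 7)*sin(s)/(3*(sin(s)^2 + sin(s) + 1)^3)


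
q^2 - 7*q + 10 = (q - 5)*(q - 2)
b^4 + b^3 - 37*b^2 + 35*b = b*(b - 5)*(b - 1)*(b + 7)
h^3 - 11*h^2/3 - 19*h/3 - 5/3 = (h - 5)*(h + 1/3)*(h + 1)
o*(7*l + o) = 7*l*o + o^2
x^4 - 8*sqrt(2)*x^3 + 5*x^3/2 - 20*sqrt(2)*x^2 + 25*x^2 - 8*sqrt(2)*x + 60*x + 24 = (x + 1/2)*(x + 2)*(x - 6*sqrt(2))*(x - 2*sqrt(2))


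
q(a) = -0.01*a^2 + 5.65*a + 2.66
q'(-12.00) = 5.89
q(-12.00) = -66.58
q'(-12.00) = 5.89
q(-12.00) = -66.58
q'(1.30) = 5.62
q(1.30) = 9.99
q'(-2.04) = 5.69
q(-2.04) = -8.91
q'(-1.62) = 5.68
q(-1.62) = -6.52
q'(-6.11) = 5.77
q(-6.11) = -32.23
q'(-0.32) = 5.66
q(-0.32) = 0.85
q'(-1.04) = 5.67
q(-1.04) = -3.23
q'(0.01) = 5.65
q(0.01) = 2.72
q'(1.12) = 5.63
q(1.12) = 8.98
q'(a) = 5.65 - 0.02*a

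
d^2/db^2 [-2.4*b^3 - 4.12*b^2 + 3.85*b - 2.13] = -14.4*b - 8.24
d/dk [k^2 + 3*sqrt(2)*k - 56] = 2*k + 3*sqrt(2)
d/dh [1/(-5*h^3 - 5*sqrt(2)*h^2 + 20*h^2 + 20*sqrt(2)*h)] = (3*h^2 - 8*h + 2*sqrt(2)*h - 4*sqrt(2))/(5*h^2*(h^2 - 4*h + sqrt(2)*h - 4*sqrt(2))^2)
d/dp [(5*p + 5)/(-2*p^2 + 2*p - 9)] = 5*(2*p^2 + 4*p - 11)/(4*p^4 - 8*p^3 + 40*p^2 - 36*p + 81)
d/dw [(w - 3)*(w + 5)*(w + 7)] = 3*w^2 + 18*w - 1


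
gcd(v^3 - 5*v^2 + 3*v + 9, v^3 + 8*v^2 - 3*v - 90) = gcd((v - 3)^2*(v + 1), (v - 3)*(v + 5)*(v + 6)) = v - 3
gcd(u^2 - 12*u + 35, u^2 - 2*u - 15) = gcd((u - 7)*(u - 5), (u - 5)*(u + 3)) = u - 5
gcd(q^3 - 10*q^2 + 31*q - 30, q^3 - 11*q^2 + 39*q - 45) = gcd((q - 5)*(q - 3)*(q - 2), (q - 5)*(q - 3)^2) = q^2 - 8*q + 15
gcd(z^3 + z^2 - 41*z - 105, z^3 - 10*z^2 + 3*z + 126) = z^2 - 4*z - 21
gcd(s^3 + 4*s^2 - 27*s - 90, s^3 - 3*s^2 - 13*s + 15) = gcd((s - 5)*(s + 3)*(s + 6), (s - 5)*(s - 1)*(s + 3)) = s^2 - 2*s - 15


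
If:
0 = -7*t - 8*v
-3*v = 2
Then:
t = 16/21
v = -2/3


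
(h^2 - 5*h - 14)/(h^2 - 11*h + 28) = (h + 2)/(h - 4)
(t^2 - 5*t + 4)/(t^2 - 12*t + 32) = (t - 1)/(t - 8)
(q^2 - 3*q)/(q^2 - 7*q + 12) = q/(q - 4)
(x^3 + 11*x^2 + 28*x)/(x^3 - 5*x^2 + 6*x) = (x^2 + 11*x + 28)/(x^2 - 5*x + 6)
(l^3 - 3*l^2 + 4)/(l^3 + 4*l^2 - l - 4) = (l^2 - 4*l + 4)/(l^2 + 3*l - 4)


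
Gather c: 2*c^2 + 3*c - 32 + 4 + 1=2*c^2 + 3*c - 27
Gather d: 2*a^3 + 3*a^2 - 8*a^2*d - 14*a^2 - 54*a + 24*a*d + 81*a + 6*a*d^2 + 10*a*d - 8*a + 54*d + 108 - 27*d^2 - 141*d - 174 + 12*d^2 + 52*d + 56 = 2*a^3 - 11*a^2 + 19*a + d^2*(6*a - 15) + d*(-8*a^2 + 34*a - 35) - 10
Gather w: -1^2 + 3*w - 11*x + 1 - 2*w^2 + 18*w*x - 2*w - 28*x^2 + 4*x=-2*w^2 + w*(18*x + 1) - 28*x^2 - 7*x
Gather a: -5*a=-5*a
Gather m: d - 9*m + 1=d - 9*m + 1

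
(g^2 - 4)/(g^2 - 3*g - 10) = (g - 2)/(g - 5)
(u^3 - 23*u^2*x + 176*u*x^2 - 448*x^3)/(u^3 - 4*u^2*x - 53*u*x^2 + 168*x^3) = (-u^2 + 15*u*x - 56*x^2)/(-u^2 - 4*u*x + 21*x^2)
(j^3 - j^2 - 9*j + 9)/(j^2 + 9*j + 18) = (j^2 - 4*j + 3)/(j + 6)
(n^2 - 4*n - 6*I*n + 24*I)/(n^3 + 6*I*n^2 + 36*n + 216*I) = (n - 4)/(n^2 + 12*I*n - 36)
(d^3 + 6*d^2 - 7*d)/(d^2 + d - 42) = d*(d - 1)/(d - 6)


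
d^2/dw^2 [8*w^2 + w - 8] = 16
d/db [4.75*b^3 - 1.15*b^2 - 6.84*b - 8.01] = 14.25*b^2 - 2.3*b - 6.84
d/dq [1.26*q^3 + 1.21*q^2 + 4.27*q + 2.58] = 3.78*q^2 + 2.42*q + 4.27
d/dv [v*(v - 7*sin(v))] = -7*v*cos(v) + 2*v - 7*sin(v)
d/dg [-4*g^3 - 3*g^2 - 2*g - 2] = -12*g^2 - 6*g - 2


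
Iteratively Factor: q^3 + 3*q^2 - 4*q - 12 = (q - 2)*(q^2 + 5*q + 6) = (q - 2)*(q + 3)*(q + 2)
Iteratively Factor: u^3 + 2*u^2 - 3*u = (u + 3)*(u^2 - u) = u*(u + 3)*(u - 1)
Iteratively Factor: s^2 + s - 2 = (s - 1)*(s + 2)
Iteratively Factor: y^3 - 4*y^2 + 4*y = (y)*(y^2 - 4*y + 4) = y*(y - 2)*(y - 2)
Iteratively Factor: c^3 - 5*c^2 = (c)*(c^2 - 5*c) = c*(c - 5)*(c)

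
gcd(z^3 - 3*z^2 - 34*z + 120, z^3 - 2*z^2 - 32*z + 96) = z^2 + 2*z - 24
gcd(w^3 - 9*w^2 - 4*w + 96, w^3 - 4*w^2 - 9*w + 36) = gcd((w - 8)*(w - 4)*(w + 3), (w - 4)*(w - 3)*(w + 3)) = w^2 - w - 12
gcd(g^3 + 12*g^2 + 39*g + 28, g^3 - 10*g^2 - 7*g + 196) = g + 4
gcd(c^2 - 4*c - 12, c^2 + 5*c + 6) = c + 2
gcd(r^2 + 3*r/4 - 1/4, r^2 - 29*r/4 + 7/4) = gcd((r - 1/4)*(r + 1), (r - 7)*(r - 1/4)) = r - 1/4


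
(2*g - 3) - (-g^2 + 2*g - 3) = g^2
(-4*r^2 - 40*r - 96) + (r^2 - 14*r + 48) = -3*r^2 - 54*r - 48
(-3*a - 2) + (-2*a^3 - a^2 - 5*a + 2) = -2*a^3 - a^2 - 8*a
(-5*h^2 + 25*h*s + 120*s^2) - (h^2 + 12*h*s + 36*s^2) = -6*h^2 + 13*h*s + 84*s^2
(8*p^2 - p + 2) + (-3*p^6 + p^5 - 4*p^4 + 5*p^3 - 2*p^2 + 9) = -3*p^6 + p^5 - 4*p^4 + 5*p^3 + 6*p^2 - p + 11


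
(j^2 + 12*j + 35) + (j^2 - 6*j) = 2*j^2 + 6*j + 35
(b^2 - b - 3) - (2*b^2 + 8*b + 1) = -b^2 - 9*b - 4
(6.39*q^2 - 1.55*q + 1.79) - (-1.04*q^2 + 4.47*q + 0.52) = 7.43*q^2 - 6.02*q + 1.27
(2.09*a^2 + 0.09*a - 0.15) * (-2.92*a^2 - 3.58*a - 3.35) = -6.1028*a^4 - 7.745*a^3 - 6.8857*a^2 + 0.2355*a + 0.5025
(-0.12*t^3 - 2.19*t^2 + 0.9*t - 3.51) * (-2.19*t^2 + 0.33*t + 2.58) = 0.2628*t^5 + 4.7565*t^4 - 3.0033*t^3 + 2.3337*t^2 + 1.1637*t - 9.0558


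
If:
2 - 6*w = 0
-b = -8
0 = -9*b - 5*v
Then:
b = 8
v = -72/5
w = 1/3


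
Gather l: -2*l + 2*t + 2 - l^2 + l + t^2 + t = -l^2 - l + t^2 + 3*t + 2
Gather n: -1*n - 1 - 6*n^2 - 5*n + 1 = -6*n^2 - 6*n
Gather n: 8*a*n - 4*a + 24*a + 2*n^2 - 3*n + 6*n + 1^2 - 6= 20*a + 2*n^2 + n*(8*a + 3) - 5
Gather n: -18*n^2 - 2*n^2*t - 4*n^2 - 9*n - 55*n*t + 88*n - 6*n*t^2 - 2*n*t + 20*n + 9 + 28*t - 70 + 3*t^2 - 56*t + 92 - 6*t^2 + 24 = n^2*(-2*t - 22) + n*(-6*t^2 - 57*t + 99) - 3*t^2 - 28*t + 55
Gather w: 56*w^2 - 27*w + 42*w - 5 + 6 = 56*w^2 + 15*w + 1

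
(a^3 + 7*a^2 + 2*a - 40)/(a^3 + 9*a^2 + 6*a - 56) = (a + 5)/(a + 7)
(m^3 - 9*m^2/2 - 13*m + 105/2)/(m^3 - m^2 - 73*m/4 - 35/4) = 2*(m - 3)/(2*m + 1)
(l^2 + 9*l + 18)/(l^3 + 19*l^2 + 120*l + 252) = (l + 3)/(l^2 + 13*l + 42)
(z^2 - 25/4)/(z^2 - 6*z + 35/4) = (2*z + 5)/(2*z - 7)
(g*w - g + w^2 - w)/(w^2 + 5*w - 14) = (g*w - g + w^2 - w)/(w^2 + 5*w - 14)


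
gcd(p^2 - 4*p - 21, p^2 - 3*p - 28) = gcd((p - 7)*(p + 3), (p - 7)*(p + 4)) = p - 7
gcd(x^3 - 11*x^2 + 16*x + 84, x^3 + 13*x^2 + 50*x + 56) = x + 2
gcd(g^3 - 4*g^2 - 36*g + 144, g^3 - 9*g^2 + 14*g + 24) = g^2 - 10*g + 24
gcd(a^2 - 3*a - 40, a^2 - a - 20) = 1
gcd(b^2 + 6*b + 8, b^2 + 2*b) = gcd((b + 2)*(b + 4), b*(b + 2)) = b + 2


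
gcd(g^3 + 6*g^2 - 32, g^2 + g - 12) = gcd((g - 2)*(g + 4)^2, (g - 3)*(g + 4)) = g + 4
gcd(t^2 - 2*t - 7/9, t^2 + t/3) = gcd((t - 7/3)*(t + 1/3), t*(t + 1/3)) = t + 1/3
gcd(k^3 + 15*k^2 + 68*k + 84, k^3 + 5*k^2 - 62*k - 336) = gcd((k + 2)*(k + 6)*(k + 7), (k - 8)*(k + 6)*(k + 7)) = k^2 + 13*k + 42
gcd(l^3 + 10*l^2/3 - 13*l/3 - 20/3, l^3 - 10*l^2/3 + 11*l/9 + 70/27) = l - 5/3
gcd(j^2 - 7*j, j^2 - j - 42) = j - 7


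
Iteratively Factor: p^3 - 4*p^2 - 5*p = (p)*(p^2 - 4*p - 5) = p*(p + 1)*(p - 5)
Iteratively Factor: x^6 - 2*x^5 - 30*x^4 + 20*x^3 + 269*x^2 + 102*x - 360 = (x - 1)*(x^5 - x^4 - 31*x^3 - 11*x^2 + 258*x + 360) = (x - 1)*(x + 3)*(x^4 - 4*x^3 - 19*x^2 + 46*x + 120) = (x - 4)*(x - 1)*(x + 3)*(x^3 - 19*x - 30) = (x - 5)*(x - 4)*(x - 1)*(x + 3)*(x^2 + 5*x + 6) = (x - 5)*(x - 4)*(x - 1)*(x + 2)*(x + 3)*(x + 3)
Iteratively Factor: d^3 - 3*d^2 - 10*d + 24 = (d - 2)*(d^2 - d - 12) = (d - 2)*(d + 3)*(d - 4)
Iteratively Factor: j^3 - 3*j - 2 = (j - 2)*(j^2 + 2*j + 1) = (j - 2)*(j + 1)*(j + 1)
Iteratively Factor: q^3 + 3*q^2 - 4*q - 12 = (q + 2)*(q^2 + q - 6) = (q - 2)*(q + 2)*(q + 3)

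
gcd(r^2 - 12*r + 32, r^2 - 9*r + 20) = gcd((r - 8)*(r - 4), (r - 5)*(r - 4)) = r - 4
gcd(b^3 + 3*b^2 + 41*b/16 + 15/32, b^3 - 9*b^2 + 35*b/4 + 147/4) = b + 3/2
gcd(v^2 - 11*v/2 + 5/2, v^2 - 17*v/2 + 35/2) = v - 5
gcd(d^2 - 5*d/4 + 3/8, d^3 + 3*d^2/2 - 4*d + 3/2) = d - 1/2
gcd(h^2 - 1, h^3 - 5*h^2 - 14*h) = 1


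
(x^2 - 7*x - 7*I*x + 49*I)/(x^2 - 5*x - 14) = (x - 7*I)/(x + 2)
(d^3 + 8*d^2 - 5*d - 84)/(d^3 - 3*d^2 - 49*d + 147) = (d + 4)/(d - 7)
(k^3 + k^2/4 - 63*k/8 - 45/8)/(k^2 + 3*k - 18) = (8*k^2 + 26*k + 15)/(8*(k + 6))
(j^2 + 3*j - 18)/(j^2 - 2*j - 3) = (j + 6)/(j + 1)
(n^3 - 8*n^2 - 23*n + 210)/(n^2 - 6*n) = n - 2 - 35/n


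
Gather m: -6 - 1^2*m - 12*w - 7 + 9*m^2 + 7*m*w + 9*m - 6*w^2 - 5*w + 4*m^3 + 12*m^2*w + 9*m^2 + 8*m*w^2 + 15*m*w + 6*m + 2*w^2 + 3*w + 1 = 4*m^3 + m^2*(12*w + 18) + m*(8*w^2 + 22*w + 14) - 4*w^2 - 14*w - 12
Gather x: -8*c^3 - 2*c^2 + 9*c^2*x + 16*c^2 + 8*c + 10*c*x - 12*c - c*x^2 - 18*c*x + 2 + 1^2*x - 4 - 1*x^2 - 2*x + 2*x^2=-8*c^3 + 14*c^2 - 4*c + x^2*(1 - c) + x*(9*c^2 - 8*c - 1) - 2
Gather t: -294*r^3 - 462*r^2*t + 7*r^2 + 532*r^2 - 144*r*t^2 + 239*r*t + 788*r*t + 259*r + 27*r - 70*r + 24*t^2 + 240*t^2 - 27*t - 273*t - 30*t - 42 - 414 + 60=-294*r^3 + 539*r^2 + 216*r + t^2*(264 - 144*r) + t*(-462*r^2 + 1027*r - 330) - 396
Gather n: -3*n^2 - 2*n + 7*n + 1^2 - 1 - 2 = -3*n^2 + 5*n - 2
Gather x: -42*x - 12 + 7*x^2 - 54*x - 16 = 7*x^2 - 96*x - 28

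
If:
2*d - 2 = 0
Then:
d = 1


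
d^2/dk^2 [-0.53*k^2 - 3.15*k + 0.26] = -1.06000000000000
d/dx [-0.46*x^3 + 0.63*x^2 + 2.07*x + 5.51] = -1.38*x^2 + 1.26*x + 2.07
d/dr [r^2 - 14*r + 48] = 2*r - 14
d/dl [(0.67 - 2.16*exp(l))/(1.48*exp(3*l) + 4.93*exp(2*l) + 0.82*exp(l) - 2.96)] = (6.3936*exp(3*l) + 7.674*exp(2*l) - 6.6062*exp(l) + 5.8442)*exp(l)/(2.1904*exp(6*l) + 14.5928*exp(5*l) + 26.7321*exp(4*l) - 0.676400000000001*exp(3*l) - 28.5132*exp(2*l) - 4.8544*exp(l) + 8.7616)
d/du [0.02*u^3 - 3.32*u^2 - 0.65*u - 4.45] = 0.06*u^2 - 6.64*u - 0.65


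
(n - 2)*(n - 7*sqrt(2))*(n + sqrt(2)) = n^3 - 6*sqrt(2)*n^2 - 2*n^2 - 14*n + 12*sqrt(2)*n + 28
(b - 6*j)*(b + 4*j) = b^2 - 2*b*j - 24*j^2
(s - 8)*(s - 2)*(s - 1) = s^3 - 11*s^2 + 26*s - 16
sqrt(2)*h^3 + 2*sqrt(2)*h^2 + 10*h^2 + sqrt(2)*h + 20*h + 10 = (h + 1)*(h + 5*sqrt(2))*(sqrt(2)*h + sqrt(2))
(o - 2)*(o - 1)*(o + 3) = o^3 - 7*o + 6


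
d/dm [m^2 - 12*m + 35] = 2*m - 12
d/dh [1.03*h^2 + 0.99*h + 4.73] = 2.06*h + 0.99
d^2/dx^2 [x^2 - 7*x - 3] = 2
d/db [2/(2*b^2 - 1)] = -8*b/(2*b^2 - 1)^2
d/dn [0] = 0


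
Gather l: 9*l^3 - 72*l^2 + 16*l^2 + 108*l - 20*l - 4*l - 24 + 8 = 9*l^3 - 56*l^2 + 84*l - 16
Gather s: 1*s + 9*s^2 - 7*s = 9*s^2 - 6*s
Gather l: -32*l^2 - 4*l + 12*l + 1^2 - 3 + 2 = -32*l^2 + 8*l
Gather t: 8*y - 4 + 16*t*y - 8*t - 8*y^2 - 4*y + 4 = t*(16*y - 8) - 8*y^2 + 4*y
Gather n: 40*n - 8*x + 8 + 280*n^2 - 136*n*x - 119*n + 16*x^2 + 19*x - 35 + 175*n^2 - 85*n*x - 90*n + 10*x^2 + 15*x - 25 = 455*n^2 + n*(-221*x - 169) + 26*x^2 + 26*x - 52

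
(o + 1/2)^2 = o^2 + o + 1/4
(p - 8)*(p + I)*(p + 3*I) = p^3 - 8*p^2 + 4*I*p^2 - 3*p - 32*I*p + 24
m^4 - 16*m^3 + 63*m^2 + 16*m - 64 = (m - 8)^2*(m - 1)*(m + 1)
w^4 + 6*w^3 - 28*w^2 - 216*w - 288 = (w - 6)*(w + 2)*(w + 4)*(w + 6)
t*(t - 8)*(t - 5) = t^3 - 13*t^2 + 40*t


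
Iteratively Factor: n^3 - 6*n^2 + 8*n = (n)*(n^2 - 6*n + 8) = n*(n - 2)*(n - 4)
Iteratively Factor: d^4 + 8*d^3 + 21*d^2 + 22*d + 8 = (d + 2)*(d^3 + 6*d^2 + 9*d + 4) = (d + 1)*(d + 2)*(d^2 + 5*d + 4) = (d + 1)*(d + 2)*(d + 4)*(d + 1)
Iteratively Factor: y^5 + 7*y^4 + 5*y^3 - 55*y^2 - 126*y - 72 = (y + 4)*(y^4 + 3*y^3 - 7*y^2 - 27*y - 18) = (y + 1)*(y + 4)*(y^3 + 2*y^2 - 9*y - 18) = (y + 1)*(y + 2)*(y + 4)*(y^2 - 9) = (y - 3)*(y + 1)*(y + 2)*(y + 4)*(y + 3)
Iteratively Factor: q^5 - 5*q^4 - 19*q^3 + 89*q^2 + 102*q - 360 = (q - 5)*(q^4 - 19*q^2 - 6*q + 72) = (q - 5)*(q + 3)*(q^3 - 3*q^2 - 10*q + 24) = (q - 5)*(q + 3)^2*(q^2 - 6*q + 8) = (q - 5)*(q - 4)*(q + 3)^2*(q - 2)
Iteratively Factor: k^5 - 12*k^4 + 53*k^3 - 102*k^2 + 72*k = (k - 3)*(k^4 - 9*k^3 + 26*k^2 - 24*k) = (k - 3)^2*(k^3 - 6*k^2 + 8*k) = (k - 4)*(k - 3)^2*(k^2 - 2*k) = k*(k - 4)*(k - 3)^2*(k - 2)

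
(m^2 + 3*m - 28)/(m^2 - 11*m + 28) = (m + 7)/(m - 7)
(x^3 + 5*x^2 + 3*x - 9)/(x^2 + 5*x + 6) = (x^2 + 2*x - 3)/(x + 2)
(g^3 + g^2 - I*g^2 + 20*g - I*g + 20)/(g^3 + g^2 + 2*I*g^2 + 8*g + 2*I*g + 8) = (g - 5*I)/(g - 2*I)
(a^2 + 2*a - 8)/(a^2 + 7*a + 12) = (a - 2)/(a + 3)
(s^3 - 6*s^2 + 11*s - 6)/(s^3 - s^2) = 1 - 5/s + 6/s^2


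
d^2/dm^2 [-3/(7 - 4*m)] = 96/(4*m - 7)^3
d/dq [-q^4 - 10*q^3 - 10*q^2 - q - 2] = -4*q^3 - 30*q^2 - 20*q - 1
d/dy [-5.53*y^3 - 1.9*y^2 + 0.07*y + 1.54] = -16.59*y^2 - 3.8*y + 0.07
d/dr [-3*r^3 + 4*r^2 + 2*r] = -9*r^2 + 8*r + 2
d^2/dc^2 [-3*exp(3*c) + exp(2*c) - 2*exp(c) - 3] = (-27*exp(2*c) + 4*exp(c) - 2)*exp(c)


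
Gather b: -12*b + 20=20 - 12*b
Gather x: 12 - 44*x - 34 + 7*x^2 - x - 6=7*x^2 - 45*x - 28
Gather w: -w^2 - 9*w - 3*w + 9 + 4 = -w^2 - 12*w + 13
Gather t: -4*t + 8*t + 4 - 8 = 4*t - 4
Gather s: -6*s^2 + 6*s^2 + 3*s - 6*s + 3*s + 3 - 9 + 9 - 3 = 0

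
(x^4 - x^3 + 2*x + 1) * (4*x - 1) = 4*x^5 - 5*x^4 + x^3 + 8*x^2 + 2*x - 1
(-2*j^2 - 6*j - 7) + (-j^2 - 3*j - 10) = -3*j^2 - 9*j - 17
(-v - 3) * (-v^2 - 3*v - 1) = v^3 + 6*v^2 + 10*v + 3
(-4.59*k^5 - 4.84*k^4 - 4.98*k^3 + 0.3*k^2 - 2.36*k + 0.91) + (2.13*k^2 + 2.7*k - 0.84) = -4.59*k^5 - 4.84*k^4 - 4.98*k^3 + 2.43*k^2 + 0.34*k + 0.0700000000000001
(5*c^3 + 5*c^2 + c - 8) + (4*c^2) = 5*c^3 + 9*c^2 + c - 8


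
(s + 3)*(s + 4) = s^2 + 7*s + 12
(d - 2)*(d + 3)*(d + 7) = d^3 + 8*d^2 + d - 42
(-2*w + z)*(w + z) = -2*w^2 - w*z + z^2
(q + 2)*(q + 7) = q^2 + 9*q + 14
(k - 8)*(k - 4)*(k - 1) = k^3 - 13*k^2 + 44*k - 32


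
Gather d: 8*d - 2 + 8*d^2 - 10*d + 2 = 8*d^2 - 2*d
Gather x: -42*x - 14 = -42*x - 14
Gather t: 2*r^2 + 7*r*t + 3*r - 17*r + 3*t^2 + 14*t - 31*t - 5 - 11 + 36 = 2*r^2 - 14*r + 3*t^2 + t*(7*r - 17) + 20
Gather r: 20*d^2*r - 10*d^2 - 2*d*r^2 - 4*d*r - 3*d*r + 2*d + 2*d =-10*d^2 - 2*d*r^2 + 4*d + r*(20*d^2 - 7*d)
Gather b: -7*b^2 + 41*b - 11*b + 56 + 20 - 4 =-7*b^2 + 30*b + 72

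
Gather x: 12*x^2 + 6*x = 12*x^2 + 6*x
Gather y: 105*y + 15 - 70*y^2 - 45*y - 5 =-70*y^2 + 60*y + 10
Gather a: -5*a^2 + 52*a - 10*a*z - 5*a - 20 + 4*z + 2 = -5*a^2 + a*(47 - 10*z) + 4*z - 18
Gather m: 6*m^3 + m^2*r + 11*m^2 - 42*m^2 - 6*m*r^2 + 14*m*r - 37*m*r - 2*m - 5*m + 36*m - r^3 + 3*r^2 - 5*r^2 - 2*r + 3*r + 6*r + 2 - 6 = 6*m^3 + m^2*(r - 31) + m*(-6*r^2 - 23*r + 29) - r^3 - 2*r^2 + 7*r - 4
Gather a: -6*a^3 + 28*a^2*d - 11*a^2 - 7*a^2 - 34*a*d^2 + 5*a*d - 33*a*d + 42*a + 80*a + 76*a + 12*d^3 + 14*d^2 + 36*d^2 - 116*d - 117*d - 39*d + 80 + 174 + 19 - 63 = -6*a^3 + a^2*(28*d - 18) + a*(-34*d^2 - 28*d + 198) + 12*d^3 + 50*d^2 - 272*d + 210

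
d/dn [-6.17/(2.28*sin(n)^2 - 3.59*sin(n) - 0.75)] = (28.1352*sin(n) - 22.1503)*cos(n)/(-2.28*sin(n)^2 + 3.59*sin(n) + 0.75)^2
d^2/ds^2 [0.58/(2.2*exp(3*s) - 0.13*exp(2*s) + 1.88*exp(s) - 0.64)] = ((-11.484*exp(2*s) + 0.3016*exp(s) - 1.0904)*(2.2*exp(3*s) - 0.13*exp(2*s) + 1.88*exp(s) - 0.64) + 0.58*(6.6*exp(2*s) - 0.26*exp(s) + 1.88)*(13.2*exp(2*s) - 0.52*exp(s) + 3.76)*exp(s))*exp(s)/(2.2*exp(3*s) - 0.13*exp(2*s) + 1.88*exp(s) - 0.64)^3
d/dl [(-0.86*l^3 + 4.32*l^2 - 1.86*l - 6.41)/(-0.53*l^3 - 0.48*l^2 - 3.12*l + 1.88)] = (2.22044604925031e-16*l^5 + 2.7024*l^4 + 3.3948*l^3 - 29.4135*l^2 + 10.0896*l - 23.496)/(0.2809*l^6 + 0.5088*l^5 + 3.5376*l^4 + 1.0024*l^3 + 7.9296*l^2 - 11.7312*l + 3.5344)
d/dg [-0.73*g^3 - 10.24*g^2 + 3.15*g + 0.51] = -2.19*g^2 - 20.48*g + 3.15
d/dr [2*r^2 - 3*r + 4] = 4*r - 3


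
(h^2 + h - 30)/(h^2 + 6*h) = (h - 5)/h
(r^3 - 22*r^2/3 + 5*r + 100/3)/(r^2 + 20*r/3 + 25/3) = (r^2 - 9*r + 20)/(r + 5)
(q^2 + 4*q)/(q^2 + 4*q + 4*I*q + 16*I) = q/(q + 4*I)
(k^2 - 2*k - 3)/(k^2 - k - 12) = (-k^2 + 2*k + 3)/(-k^2 + k + 12)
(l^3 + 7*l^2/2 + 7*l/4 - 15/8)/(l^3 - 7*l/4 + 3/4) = (l + 5/2)/(l - 1)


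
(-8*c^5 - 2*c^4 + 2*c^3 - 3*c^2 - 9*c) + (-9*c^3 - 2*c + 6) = -8*c^5 - 2*c^4 - 7*c^3 - 3*c^2 - 11*c + 6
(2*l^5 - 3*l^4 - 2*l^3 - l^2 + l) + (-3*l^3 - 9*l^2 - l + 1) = 2*l^5 - 3*l^4 - 5*l^3 - 10*l^2 + 1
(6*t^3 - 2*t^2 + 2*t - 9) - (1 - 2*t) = 6*t^3 - 2*t^2 + 4*t - 10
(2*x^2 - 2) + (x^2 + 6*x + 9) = 3*x^2 + 6*x + 7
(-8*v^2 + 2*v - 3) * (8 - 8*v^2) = 64*v^4 - 16*v^3 - 40*v^2 + 16*v - 24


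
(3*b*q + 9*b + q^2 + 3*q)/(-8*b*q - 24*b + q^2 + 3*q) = (3*b + q)/(-8*b + q)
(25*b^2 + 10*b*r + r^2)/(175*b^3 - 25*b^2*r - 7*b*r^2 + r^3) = (5*b + r)/(35*b^2 - 12*b*r + r^2)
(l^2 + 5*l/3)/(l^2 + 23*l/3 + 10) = l/(l + 6)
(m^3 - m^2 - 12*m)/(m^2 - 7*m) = (m^2 - m - 12)/(m - 7)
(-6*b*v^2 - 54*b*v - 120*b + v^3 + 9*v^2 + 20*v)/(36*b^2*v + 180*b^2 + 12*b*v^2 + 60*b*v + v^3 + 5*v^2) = (-6*b*v - 24*b + v^2 + 4*v)/(36*b^2 + 12*b*v + v^2)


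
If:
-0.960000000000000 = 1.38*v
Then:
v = -0.70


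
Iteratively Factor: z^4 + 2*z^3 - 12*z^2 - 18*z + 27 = (z + 3)*(z^3 - z^2 - 9*z + 9) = (z - 1)*(z + 3)*(z^2 - 9) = (z - 1)*(z + 3)^2*(z - 3)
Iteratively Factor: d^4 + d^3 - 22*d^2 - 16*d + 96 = (d - 2)*(d^3 + 3*d^2 - 16*d - 48) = (d - 4)*(d - 2)*(d^2 + 7*d + 12) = (d - 4)*(d - 2)*(d + 3)*(d + 4)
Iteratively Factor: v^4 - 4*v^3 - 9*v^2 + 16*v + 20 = (v - 5)*(v^3 + v^2 - 4*v - 4) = (v - 5)*(v + 2)*(v^2 - v - 2) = (v - 5)*(v + 1)*(v + 2)*(v - 2)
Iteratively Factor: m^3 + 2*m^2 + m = (m)*(m^2 + 2*m + 1) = m*(m + 1)*(m + 1)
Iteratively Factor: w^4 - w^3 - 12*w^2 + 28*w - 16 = (w - 2)*(w^3 + w^2 - 10*w + 8) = (w - 2)^2*(w^2 + 3*w - 4) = (w - 2)^2*(w - 1)*(w + 4)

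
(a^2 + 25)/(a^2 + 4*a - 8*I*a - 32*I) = (a^2 + 25)/(a^2 + a*(4 - 8*I) - 32*I)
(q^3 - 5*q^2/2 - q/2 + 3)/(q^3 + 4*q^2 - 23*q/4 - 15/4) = 2*(q^2 - q - 2)/(2*q^2 + 11*q + 5)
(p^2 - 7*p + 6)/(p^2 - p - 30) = (p - 1)/(p + 5)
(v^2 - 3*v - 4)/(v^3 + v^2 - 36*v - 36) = (v - 4)/(v^2 - 36)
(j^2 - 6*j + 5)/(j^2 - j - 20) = (j - 1)/(j + 4)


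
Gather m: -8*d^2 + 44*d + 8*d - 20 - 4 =-8*d^2 + 52*d - 24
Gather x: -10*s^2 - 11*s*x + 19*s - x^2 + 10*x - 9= -10*s^2 + 19*s - x^2 + x*(10 - 11*s) - 9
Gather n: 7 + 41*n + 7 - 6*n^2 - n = -6*n^2 + 40*n + 14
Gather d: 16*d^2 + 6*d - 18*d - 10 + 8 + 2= 16*d^2 - 12*d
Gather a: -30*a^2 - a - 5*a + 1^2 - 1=-30*a^2 - 6*a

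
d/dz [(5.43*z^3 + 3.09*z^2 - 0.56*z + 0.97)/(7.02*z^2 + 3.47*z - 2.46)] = (38.1186*z^4 + 37.6842*z^3 - 25.4199*z^2 - 28.8216*z - 1.9883)/(49.2804*z^4 + 48.7188*z^3 - 22.4975*z^2 - 17.0724*z + 6.0516)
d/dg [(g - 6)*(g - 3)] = 2*g - 9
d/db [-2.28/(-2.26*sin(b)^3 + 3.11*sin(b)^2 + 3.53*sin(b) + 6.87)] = (-15.4584*sin(b)^2 + 14.1816*sin(b) + 8.0484)*cos(b)/(-2.26*sin(b)^3 + 3.11*sin(b)^2 + 3.53*sin(b) + 6.87)^2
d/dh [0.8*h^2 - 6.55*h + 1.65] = 1.6*h - 6.55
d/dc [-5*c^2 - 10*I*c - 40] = -10*c - 10*I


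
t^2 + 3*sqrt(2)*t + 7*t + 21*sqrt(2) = (t + 7)*(t + 3*sqrt(2))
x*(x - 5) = x^2 - 5*x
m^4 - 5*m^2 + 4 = (m - 2)*(m - 1)*(m + 1)*(m + 2)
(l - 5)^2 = l^2 - 10*l + 25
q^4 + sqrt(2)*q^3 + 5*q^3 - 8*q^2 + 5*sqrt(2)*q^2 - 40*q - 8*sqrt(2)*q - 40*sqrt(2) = (q + 5)*(q - 2*sqrt(2))*(q + sqrt(2))*(q + 2*sqrt(2))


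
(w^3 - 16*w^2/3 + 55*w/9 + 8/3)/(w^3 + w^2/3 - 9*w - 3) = (w - 8/3)/(w + 3)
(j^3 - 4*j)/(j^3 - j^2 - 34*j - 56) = j*(j - 2)/(j^2 - 3*j - 28)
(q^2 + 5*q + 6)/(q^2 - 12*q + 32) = (q^2 + 5*q + 6)/(q^2 - 12*q + 32)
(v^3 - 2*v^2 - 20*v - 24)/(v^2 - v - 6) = (v^2 - 4*v - 12)/(v - 3)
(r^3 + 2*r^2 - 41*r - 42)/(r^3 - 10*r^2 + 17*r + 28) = (r^2 + r - 42)/(r^2 - 11*r + 28)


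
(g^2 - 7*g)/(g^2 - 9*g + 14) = g/(g - 2)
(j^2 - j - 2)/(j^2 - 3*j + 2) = (j + 1)/(j - 1)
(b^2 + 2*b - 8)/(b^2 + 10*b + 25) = (b^2 + 2*b - 8)/(b^2 + 10*b + 25)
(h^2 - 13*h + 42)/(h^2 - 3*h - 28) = (h - 6)/(h + 4)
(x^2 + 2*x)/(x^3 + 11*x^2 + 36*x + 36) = x/(x^2 + 9*x + 18)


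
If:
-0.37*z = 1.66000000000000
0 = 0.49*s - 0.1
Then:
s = 0.20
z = -4.49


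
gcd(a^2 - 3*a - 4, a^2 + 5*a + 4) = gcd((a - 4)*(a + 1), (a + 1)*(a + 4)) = a + 1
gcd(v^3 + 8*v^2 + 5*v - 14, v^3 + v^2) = 1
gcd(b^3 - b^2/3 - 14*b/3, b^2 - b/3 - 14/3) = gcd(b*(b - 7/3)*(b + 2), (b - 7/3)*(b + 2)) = b^2 - b/3 - 14/3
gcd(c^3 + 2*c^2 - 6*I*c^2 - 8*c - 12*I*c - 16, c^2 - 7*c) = 1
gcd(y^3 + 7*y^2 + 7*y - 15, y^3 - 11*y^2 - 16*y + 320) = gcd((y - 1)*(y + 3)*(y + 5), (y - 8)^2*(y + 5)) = y + 5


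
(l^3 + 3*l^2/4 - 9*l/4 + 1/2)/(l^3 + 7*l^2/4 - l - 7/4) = (4*l^2 + 7*l - 2)/(4*l^2 + 11*l + 7)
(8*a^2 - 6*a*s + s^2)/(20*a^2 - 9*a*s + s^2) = (-2*a + s)/(-5*a + s)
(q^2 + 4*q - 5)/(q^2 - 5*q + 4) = (q + 5)/(q - 4)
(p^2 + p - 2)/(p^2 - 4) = (p - 1)/(p - 2)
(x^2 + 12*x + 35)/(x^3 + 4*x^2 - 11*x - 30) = (x + 7)/(x^2 - x - 6)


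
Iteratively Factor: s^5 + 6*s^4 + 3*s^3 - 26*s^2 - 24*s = (s + 4)*(s^4 + 2*s^3 - 5*s^2 - 6*s) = s*(s + 4)*(s^3 + 2*s^2 - 5*s - 6) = s*(s + 3)*(s + 4)*(s^2 - s - 2) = s*(s + 1)*(s + 3)*(s + 4)*(s - 2)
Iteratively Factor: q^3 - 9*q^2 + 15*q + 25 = (q + 1)*(q^2 - 10*q + 25) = (q - 5)*(q + 1)*(q - 5)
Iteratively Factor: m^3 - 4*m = (m + 2)*(m^2 - 2*m) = m*(m + 2)*(m - 2)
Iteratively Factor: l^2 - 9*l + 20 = (l - 4)*(l - 5)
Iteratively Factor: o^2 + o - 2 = (o - 1)*(o + 2)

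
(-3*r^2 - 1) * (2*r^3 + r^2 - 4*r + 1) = -6*r^5 - 3*r^4 + 10*r^3 - 4*r^2 + 4*r - 1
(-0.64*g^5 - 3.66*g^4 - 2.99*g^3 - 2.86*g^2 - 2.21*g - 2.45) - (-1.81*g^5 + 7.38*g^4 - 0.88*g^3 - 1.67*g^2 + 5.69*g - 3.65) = 1.17*g^5 - 11.04*g^4 - 2.11*g^3 - 1.19*g^2 - 7.9*g + 1.2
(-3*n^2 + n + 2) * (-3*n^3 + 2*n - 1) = 9*n^5 - 3*n^4 - 12*n^3 + 5*n^2 + 3*n - 2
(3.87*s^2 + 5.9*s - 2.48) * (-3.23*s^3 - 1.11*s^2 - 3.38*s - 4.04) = -12.5001*s^5 - 23.3527*s^4 - 11.6192*s^3 - 32.824*s^2 - 15.4536*s + 10.0192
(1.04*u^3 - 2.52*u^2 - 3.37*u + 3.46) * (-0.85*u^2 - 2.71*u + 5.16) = -0.884*u^5 - 0.6764*u^4 + 15.0601*u^3 - 6.8115*u^2 - 26.7658*u + 17.8536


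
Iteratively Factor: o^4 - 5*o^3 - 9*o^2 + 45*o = (o - 5)*(o^3 - 9*o) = o*(o - 5)*(o^2 - 9) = o*(o - 5)*(o + 3)*(o - 3)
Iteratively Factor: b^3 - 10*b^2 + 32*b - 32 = (b - 2)*(b^2 - 8*b + 16) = (b - 4)*(b - 2)*(b - 4)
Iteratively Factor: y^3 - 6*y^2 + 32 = (y - 4)*(y^2 - 2*y - 8) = (y - 4)^2*(y + 2)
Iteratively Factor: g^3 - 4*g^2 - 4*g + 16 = (g + 2)*(g^2 - 6*g + 8) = (g - 4)*(g + 2)*(g - 2)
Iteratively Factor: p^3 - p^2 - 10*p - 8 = (p + 2)*(p^2 - 3*p - 4) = (p - 4)*(p + 2)*(p + 1)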